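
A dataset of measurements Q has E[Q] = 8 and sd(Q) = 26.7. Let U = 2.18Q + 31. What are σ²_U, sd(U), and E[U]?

σ²_U = 3387.938436, sd(U) = 58.206, E[U] = 48.44

U = 2.18Q + 31 is linear with a = 2.18, b = 31.
σ²_Q = 26.7² = 712.89.
σ²_U = a²·σ²_Q = 2.18²·712.89 = 3387.938436 (the additive constant 31 does not affect variance).
sd(U) = |a|·sd(Q) = |2.18|·26.7 = 58.206.
E[U] = a·E[Q] + b = 2.18·8 + 31 = 48.44.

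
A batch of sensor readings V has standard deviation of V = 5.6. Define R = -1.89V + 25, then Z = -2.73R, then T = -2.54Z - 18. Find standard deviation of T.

standard deviation of T = 73.3915728

standard deviation of R = |-1.89|·5.6 = 10.584.
standard deviation of Z = |-2.73|·10.584 = 28.89432.
standard deviation of T = |-2.54|·28.89432 = 73.3915728.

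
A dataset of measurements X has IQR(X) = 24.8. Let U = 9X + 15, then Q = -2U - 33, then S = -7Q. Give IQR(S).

IQR(S) = 3124.8

IQR(U) = |9|·24.8 = 223.2.
IQR(Q) = |-2|·223.2 = 446.4.
IQR(S) = |-7|·446.4 = 3124.8.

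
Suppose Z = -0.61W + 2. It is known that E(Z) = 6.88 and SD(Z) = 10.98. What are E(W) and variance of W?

E(W) = -8, variance of W = 324

From Z = -0.61W + 2: E(Z) = a·E(W) + b, so E(W) = (E(Z) − b)/a = (6.88 − 2)/(-0.61) = -8.
variance of Z = 10.98² = 120.5604.
variance of Z = a²·variance of W, so variance of W = 120.5604/(-0.61)² = 324.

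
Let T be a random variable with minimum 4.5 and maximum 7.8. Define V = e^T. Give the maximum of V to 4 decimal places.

e^T is increasing on this domain, so max(V) comes from max(T) = 7.8: max(V) = exp(7.8) ≈ 2440.602.

max(V) = 2440.602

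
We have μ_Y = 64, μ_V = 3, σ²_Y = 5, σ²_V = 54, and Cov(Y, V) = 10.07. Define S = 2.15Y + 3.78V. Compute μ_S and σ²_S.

μ_S = 2.15·μ_Y + 3.78·μ_V = 2.15·64 + 3.78·3 = 148.94.
σ²_S = a²·σ²_Y + b²·σ²_V + 2ab·Cov(Y, V) with a = 2.15, b = 3.78.
= 2.15²·5 + 3.78²·54 + 2·2.15·3.78·10.07
= 23.1125 + 771.5736 + 163.67778 = 958.36388.

μ_S = 148.94, σ²_S = 958.36388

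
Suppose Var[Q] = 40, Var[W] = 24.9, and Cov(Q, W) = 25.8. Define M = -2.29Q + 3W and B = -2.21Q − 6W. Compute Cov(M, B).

Cov(M, B) = -62.326

By bilinearity, Cov(M, B) = ac·Var[Q] + bd·Var[W] + (ad+bc)·Cov(Q, W), with a=-2.29, b=3, c=-2.21, d=-6.
ac·Var[Q] = (-2.29)·(-2.21)·40 = 202.436
bd·Var[W] = 3·(-6)·24.9 = -448.2
(ad+bc)·Cov(Q, W) = (7.11)·25.8 = 183.438
Cov(M, B) = 202.436 + (-448.2) + 183.438 = -62.326.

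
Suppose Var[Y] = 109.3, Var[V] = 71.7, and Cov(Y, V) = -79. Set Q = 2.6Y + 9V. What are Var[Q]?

Var[Q] = a²·Var[Y] + b²·Var[V] + 2ab·Cov(Y, V) with a = 2.6, b = 9.
= 2.6²·109.3 + 9²·71.7 + 2·2.6·9·(-79)
= 738.868 + 5807.7 + (-3697.2) = 2849.368.

Var[Q] = 2849.368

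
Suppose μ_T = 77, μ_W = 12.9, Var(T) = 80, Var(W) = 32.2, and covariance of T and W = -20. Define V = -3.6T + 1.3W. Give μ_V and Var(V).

μ_V = (-3.6)·μ_T + 1.3·μ_W = (-3.6)·77 + 1.3·12.9 = -260.43.
Var(V) = a²·Var(T) + b²·Var(W) + 2ab·covariance of T and W with a = -3.6, b = 1.3.
= (-3.6)²·80 + 1.3²·32.2 + 2·(-3.6)·1.3·(-20)
= 1036.8 + 54.418 + 187.2 = 1278.418.

μ_V = -260.43, Var(V) = 1278.418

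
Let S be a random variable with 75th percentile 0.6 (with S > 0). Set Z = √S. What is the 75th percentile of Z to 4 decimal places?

√S is increasing, so P_{75}(Z) = g(P_{75}(S)) ≈ 0.7746.

75th percentile of Z = 0.7746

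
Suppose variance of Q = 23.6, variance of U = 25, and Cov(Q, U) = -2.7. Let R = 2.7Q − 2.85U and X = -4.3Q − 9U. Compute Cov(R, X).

Cov(R, X) = 399.7755

By bilinearity, Cov(R, X) = ac·variance of Q + bd·variance of U + (ad+bc)·Cov(Q, U), with a=2.7, b=-2.85, c=-4.3, d=-9.
ac·variance of Q = 2.7·(-4.3)·23.6 = -273.996
bd·variance of U = (-2.85)·(-9)·25 = 641.25
(ad+bc)·Cov(Q, U) = (-12.045)·(-2.7) = 32.5215
Cov(R, X) = -273.996 + 641.25 + 32.5215 = 399.7755.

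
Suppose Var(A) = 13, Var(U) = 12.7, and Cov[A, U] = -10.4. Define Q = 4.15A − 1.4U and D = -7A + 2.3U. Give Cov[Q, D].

By bilinearity, Cov[Q, D] = ac·Var(A) + bd·Var(U) + (ad+bc)·Cov[A, U], with a=4.15, b=-1.4, c=-7, d=2.3.
ac·Var(A) = 4.15·(-7)·13 = -377.65
bd·Var(U) = (-1.4)·2.3·12.7 = -40.894
(ad+bc)·Cov[A, U] = (19.345)·(-10.4) = -201.188
Cov[Q, D] = -377.65 + (-40.894) + (-201.188) = -619.732.

Cov[Q, D] = -619.732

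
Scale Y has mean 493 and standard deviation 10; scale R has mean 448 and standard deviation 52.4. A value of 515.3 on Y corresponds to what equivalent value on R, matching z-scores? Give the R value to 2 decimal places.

z = (515.3 − 493)/10 = 2.23.
R = 448 + z·52.4 = 448 + (515.3 − 493)·52.4/10 ≈ 564.85.

R = 564.85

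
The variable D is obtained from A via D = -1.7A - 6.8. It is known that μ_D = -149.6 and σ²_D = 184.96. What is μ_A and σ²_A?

From D = -1.7A - 6.8: μ_D = a·μ_A + b, so μ_A = (μ_D − b)/a = (-149.6 − (-6.8))/(-1.7) = 84.
σ²_D = a²·σ²_A, so σ²_A = 184.96/(-1.7)² = 64.

μ_A = 84, σ²_A = 64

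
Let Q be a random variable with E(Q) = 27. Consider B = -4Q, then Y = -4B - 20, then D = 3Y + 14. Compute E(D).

E(D) = 1250

E(B) = (-4)·27 = -108.
E(Y) = (-4)·(-108) + (-20) = 412.
E(D) = 3·412 + 14 = 1250.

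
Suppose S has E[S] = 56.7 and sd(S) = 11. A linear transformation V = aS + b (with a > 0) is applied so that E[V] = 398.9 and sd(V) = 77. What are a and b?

sd(V) = a·sd(S) (a > 0), so a = 77/11 = 7.
E[V] = a·E[S] + b, so b = 398.9 − 7·56.7 = 2.

a = 7, b = 2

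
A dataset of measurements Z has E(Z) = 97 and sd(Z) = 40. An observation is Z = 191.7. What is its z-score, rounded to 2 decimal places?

z = 2.37

z = (Z − E(Z)) / sd(Z) = (191.7 − 97) / 40 ≈ 2.37.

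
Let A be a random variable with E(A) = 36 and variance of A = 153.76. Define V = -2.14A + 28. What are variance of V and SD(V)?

V = -2.14A + 28 is linear with a = -2.14, b = 28.
variance of V = a²·variance of A = (-2.14)²·153.76 = 704.159296 (the additive constant 28 does not affect variance).
SD(A) = √153.76 = 12.4.
SD(V) = |a|·SD(A) = |-2.14|·12.4 = 26.536.

variance of V = 704.159296, SD(V) = 26.536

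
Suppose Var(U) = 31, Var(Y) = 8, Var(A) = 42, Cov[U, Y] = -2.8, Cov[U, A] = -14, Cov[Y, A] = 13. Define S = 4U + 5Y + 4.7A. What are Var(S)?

Var(S) = a²·Var(U) + b²·Var(Y) + c²·Var(A) + 2ab·Cov[U, Y] + 2ac·Cov[U, A] + 2bc·Cov[Y, A], with a = 4, b = 5, c = 4.7.
= 496 + 200 + 927.78 + (-112) + (-526.4) + 611
= 1596.38.

Var(S) = 1596.38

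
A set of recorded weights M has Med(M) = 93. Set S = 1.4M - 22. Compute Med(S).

A linear map preserves order up to sign, so Med(S) = a·Med(M) + b = 1.4·93 + (-22) = 108.2.

Med(S) = 108.2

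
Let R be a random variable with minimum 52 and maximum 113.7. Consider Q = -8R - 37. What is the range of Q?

Range of R = 113.7 − 52 = 61.7.
Range(Q) = |a|·Range(R) = |-8|·61.7 = 493.6.

Range(Q) = 493.6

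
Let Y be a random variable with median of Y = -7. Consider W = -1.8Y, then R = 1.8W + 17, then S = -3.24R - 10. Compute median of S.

median of W = (-1.8)·(-7) = 12.6.
median of R = 1.8·12.6 + 17 = 39.68.
median of S = (-3.24)·39.68 + (-10) = -138.5632.

median of S = -138.5632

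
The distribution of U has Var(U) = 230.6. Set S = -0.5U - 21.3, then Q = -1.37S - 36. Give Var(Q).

Var(Q) = 108.203285

Var(S) = (-0.5)²·230.6 = 57.65.
Var(Q) = (-1.37)²·57.65 = 108.203285.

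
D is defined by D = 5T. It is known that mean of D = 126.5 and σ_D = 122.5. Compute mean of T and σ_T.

From D = 5T: mean of D = a·mean of T + b, so mean of T = (mean of D − b)/a = (126.5 − 0)/5 = 25.3.
σ_D = |a|·σ_T, so σ_T = 122.5/|5| = 24.5.

mean of T = 25.3, σ_T = 24.5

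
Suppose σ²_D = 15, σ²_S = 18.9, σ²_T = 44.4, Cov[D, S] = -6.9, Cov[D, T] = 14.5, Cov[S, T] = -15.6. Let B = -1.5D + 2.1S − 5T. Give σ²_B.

σ²_B = 1815.669

σ²_B = a²·σ²_D + b²·σ²_S + c²·σ²_T + 2ab·Cov[D, S] + 2ac·Cov[D, T] + 2bc·Cov[S, T], with a = -1.5, b = 2.1, c = -5.
= 33.75 + 83.349 + 1110 + 43.47 + 217.5 + 327.6
= 1815.669.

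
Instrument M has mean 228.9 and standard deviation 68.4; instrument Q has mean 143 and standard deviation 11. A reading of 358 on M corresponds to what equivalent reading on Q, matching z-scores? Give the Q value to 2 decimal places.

Q = 163.76

z = (358 − 228.9)/68.4 ≈ 1.8874.
Q = 143 + z·11 = 143 + (358 − 228.9)·11/68.4 ≈ 163.76.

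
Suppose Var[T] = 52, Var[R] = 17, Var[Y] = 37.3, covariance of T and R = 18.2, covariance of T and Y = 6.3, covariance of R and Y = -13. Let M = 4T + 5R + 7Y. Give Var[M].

Var[M] = a²·Var[T] + b²·Var[R] + c²·Var[Y] + 2ab·covariance of T and R + 2ac·covariance of T and Y + 2bc·covariance of R and Y, with a = 4, b = 5, c = 7.
= 832 + 425 + 1827.7 + 728 + 352.8 + (-910)
= 3255.5.

Var[M] = 3255.5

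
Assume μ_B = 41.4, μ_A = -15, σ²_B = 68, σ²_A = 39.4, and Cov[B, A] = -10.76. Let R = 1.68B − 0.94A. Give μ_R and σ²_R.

μ_R = 83.652, σ²_R = 260.721424

μ_R = 1.68·μ_B + (-0.94)·μ_A = 1.68·41.4 + (-0.94)·(-15) = 83.652.
σ²_R = a²·σ²_B + b²·σ²_A + 2ab·Cov[B, A] with a = 1.68, b = -0.94.
= 1.68²·68 + (-0.94)²·39.4 + 2·1.68·(-0.94)·(-10.76)
= 191.9232 + 34.81384 + 33.984384 = 260.721424.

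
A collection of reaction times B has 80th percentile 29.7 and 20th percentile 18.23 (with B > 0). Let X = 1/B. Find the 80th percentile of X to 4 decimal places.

80th percentile of X = 0.0549

1/B is decreasing on B > 0, so percentile order reverses: P_{80}(X) uses P_{20}(B) = 18.23.
P_{80}(X) = 1/18.23 ≈ 0.0549.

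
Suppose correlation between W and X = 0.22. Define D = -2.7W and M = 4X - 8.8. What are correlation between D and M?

correlation between D and M = -0.22

Linear rescalings preserve |correlation|; the slopes -2.7 and 4 have opposite signs, so the correlation flips sign: correlation between D and M = −correlation between W and X = -0.22.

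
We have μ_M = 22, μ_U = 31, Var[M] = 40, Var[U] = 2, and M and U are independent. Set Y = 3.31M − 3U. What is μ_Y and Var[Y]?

μ_Y = 3.31·μ_M + (-3)·μ_U = 3.31·22 + (-3)·31 = -20.18.
Var[Y] = a²·Var[M] + b²·Var[U] + 2ab·Cov(M, U) with a = 3.31, b = -3.
Independence gives Cov(M, U) = 0.
= 3.31²·40 + (-3)²·2 + 2·3.31·(-3)·0
= 438.244 + 18 + 0 = 456.244.

μ_Y = -20.18, Var[Y] = 456.244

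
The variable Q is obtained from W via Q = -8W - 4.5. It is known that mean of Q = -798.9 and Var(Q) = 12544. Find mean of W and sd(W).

From Q = -8W - 4.5: mean of Q = a·mean of W + b, so mean of W = (mean of Q − b)/a = (-798.9 − (-4.5))/(-8) = 99.3.
sd(Q) = √12544 = 112.
sd(Q) = |a|·sd(W), so sd(W) = 112/|-8| = 14.

mean of W = 99.3, sd(W) = 14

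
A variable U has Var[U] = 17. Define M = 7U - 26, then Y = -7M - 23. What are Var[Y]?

Var[Y] = 40817

Var[M] = 7²·17 = 833.
Var[Y] = (-7)²·833 = 40817.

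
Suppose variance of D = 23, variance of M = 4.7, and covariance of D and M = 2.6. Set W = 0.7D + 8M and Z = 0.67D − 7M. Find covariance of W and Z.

By bilinearity, covariance of W and Z = ac·variance of D + bd·variance of M + (ad+bc)·covariance of D and M, with a=0.7, b=8, c=0.67, d=-7.
ac·variance of D = 0.7·0.67·23 = 10.787
bd·variance of M = 8·(-7)·4.7 = -263.2
(ad+bc)·covariance of D and M = (0.46)·2.6 = 1.196
covariance of W and Z = 10.787 + (-263.2) + 1.196 = -251.217.

covariance of W and Z = -251.217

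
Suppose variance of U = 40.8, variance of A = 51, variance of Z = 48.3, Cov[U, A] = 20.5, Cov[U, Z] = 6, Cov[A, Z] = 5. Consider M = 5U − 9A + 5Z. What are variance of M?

variance of M = a²·variance of U + b²·variance of A + c²·variance of Z + 2ab·Cov[U, A] + 2ac·Cov[U, Z] + 2bc·Cov[A, Z], with a = 5, b = -9, c = 5.
= 1020 + 4131 + 1207.5 + (-1845) + 300 + (-450)
= 4363.5.

variance of M = 4363.5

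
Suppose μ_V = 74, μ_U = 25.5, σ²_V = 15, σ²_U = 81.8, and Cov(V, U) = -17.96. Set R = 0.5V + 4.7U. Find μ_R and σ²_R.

μ_R = 156.85, σ²_R = 1726.3

μ_R = 0.5·μ_V + 4.7·μ_U = 0.5·74 + 4.7·25.5 = 156.85.
σ²_R = a²·σ²_V + b²·σ²_U + 2ab·Cov(V, U) with a = 0.5, b = 4.7.
= 0.5²·15 + 4.7²·81.8 + 2·0.5·4.7·(-17.96)
= 3.75 + 1806.962 + (-84.412) = 1726.3.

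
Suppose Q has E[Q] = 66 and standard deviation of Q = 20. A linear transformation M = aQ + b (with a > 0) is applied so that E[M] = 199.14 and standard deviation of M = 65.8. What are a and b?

standard deviation of M = a·standard deviation of Q (a > 0), so a = 65.8/20 = 3.29.
E[M] = a·E[Q] + b, so b = 199.14 − 3.29·66 = -18.

a = 3.29, b = -18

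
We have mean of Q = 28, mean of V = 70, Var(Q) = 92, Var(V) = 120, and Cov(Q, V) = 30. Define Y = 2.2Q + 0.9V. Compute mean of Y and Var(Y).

mean of Y = 124.6, Var(Y) = 661.28

mean of Y = 2.2·mean of Q + 0.9·mean of V = 2.2·28 + 0.9·70 = 124.6.
Var(Y) = a²·Var(Q) + b²·Var(V) + 2ab·Cov(Q, V) with a = 2.2, b = 0.9.
= 2.2²·92 + 0.9²·120 + 2·2.2·0.9·30
= 445.28 + 97.2 + 118.8 = 661.28.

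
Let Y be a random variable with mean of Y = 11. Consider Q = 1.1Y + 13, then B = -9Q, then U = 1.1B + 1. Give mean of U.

mean of U = -247.49

mean of Q = 1.1·11 + 13 = 25.1.
mean of B = (-9)·25.1 = -225.9.
mean of U = 1.1·(-225.9) + 1 = -247.49.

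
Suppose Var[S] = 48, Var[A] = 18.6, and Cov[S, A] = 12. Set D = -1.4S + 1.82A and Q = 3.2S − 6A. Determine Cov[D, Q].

By bilinearity, Cov[D, Q] = ac·Var[S] + bd·Var[A] + (ad+bc)·Cov[S, A], with a=-1.4, b=1.82, c=3.2, d=-6.
ac·Var[S] = (-1.4)·3.2·48 = -215.04
bd·Var[A] = 1.82·(-6)·18.6 = -203.112
(ad+bc)·Cov[S, A] = (14.224)·12 = 170.688
Cov[D, Q] = -215.04 + (-203.112) + 170.688 = -247.464.

Cov[D, Q] = -247.464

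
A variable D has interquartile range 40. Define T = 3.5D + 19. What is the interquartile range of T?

Under T = aD + b, IQR(T) = |a|·IQR(D) = |3.5|·40 = 140 (shifts cancel; spread scales by |a|).

IQR(T) = 140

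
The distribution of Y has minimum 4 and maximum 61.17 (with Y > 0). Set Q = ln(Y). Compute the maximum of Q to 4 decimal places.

max(Q) = 4.1137

ln(Y) is increasing on this domain, so max(Q) comes from max(Y) = 61.17: max(Q) = ln(61.17) ≈ 4.1137.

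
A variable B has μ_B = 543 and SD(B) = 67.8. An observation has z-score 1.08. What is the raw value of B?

B = μ_B + z·SD(B) = 543 + 1.08·67.8 = 616.224.

B = 616.224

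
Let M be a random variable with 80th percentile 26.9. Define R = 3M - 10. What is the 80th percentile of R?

Since a = 3 > 0 the transformation is increasing, so the 80th percentile of R = a·(P_{80} of M) + b = 3·26.9 + (-10) = 70.7.

80th percentile of R = 70.7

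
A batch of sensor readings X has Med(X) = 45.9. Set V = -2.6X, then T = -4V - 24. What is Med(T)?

Med(T) = 453.36

Med(V) = (-2.6)·45.9 = -119.34.
Med(T) = (-4)·(-119.34) + (-24) = 453.36.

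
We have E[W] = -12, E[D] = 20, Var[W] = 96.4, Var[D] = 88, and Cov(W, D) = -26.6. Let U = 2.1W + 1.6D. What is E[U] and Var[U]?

E[U] = 2.1·E[W] + 1.6·E[D] = 2.1·(-12) + 1.6·20 = 6.8.
Var[U] = a²·Var[W] + b²·Var[D] + 2ab·Cov(W, D) with a = 2.1, b = 1.6.
= 2.1²·96.4 + 1.6²·88 + 2·2.1·1.6·(-26.6)
= 425.124 + 225.28 + (-178.752) = 471.652.

E[U] = 6.8, Var[U] = 471.652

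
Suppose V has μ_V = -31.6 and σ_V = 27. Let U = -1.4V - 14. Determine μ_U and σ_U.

μ_U = 30.24, σ_U = 37.8

U = -1.4V - 14 is linear with a = -1.4, b = -14.
μ_U = a·μ_V + b = (-1.4)·(-31.6) + (-14) = 30.24.
σ_U = |a|·σ_V = |-1.4|·27 = 37.8.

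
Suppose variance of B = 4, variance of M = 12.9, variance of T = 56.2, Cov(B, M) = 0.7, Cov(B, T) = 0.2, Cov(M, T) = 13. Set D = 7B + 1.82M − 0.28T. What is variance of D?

variance of D = 246.93844

variance of D = a²·variance of B + b²·variance of M + c²·variance of T + 2ab·Cov(B, M) + 2ac·Cov(B, T) + 2bc·Cov(M, T), with a = 7, b = 1.82, c = -0.28.
= 196 + 42.72996 + 4.40608 + 17.836 + (-0.784) + (-13.2496)
= 246.93844.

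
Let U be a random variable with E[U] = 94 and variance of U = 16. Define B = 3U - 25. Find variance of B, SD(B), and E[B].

B = 3U - 25 is linear with a = 3, b = -25.
variance of B = a²·variance of U = 3²·16 = 144 (the additive constant -25 does not affect variance).
SD(U) = √16 = 4.
SD(B) = |a|·SD(U) = |3|·4 = 12.
E[B] = a·E[U] + b = 3·94 + (-25) = 257.

variance of B = 144, SD(B) = 12, E[B] = 257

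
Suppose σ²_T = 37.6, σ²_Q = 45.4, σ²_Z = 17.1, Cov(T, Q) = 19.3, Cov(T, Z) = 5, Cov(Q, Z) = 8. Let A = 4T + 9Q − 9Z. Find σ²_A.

σ²_A = a²·σ²_T + b²·σ²_Q + c²·σ²_Z + 2ab·Cov(T, Q) + 2ac·Cov(T, Z) + 2bc·Cov(Q, Z), with a = 4, b = 9, c = -9.
= 601.6 + 3677.4 + 1385.1 + 1389.6 + (-360) + (-1296)
= 5397.7.

σ²_A = 5397.7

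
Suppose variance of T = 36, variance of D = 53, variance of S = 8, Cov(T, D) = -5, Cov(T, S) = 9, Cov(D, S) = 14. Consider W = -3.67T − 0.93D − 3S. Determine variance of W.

variance of W = 844.8891

variance of W = a²·variance of T + b²·variance of D + c²·variance of S + 2ab·Cov(T, D) + 2ac·Cov(T, S) + 2bc·Cov(D, S), with a = -3.67, b = -0.93, c = -3.
= 484.8804 + 45.8397 + 72 + (-34.131) + 198.18 + 78.12
= 844.8891.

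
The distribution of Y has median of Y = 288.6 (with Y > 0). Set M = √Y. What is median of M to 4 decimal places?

√Y is monotone on this domain, so median of M = √(288.6) ≈ 16.9882.

median of M = 16.9882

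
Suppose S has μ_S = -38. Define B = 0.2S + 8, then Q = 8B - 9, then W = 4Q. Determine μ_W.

μ_W = -23.2

μ_B = 0.2·(-38) + 8 = 0.4.
μ_Q = 8·0.4 + (-9) = -5.8.
μ_W = 4·(-5.8) = -23.2.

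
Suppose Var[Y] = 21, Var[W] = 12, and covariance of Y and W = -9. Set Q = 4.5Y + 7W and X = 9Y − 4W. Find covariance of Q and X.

covariance of Q and X = 109.5

By bilinearity, covariance of Q and X = ac·Var[Y] + bd·Var[W] + (ad+bc)·covariance of Y and W, with a=4.5, b=7, c=9, d=-4.
ac·Var[Y] = 4.5·9·21 = 850.5
bd·Var[W] = 7·(-4)·12 = -336
(ad+bc)·covariance of Y and W = (45)·(-9) = -405
covariance of Q and X = 850.5 + (-336) + (-405) = 109.5.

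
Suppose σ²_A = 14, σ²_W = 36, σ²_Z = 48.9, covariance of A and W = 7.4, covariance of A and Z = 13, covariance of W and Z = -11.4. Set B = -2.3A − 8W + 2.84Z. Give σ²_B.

σ²_B = 3392.97184

σ²_B = a²·σ²_A + b²·σ²_W + c²·σ²_Z + 2ab·covariance of A and W + 2ac·covariance of A and Z + 2bc·covariance of W and Z, with a = -2.3, b = -8, c = 2.84.
= 74.06 + 2304 + 394.40784 + 272.32 + (-169.832) + 518.016
= 3392.97184.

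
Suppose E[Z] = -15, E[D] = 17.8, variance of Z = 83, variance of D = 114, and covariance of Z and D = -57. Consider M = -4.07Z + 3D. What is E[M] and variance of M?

E[M] = (-4.07)·E[Z] + 3·E[D] = (-4.07)·(-15) + 3·17.8 = 114.45.
variance of M = a²·variance of Z + b²·variance of D + 2ab·covariance of Z and D with a = -4.07, b = 3.
= (-4.07)²·83 + 3²·114 + 2·(-4.07)·3·(-57)
= 1374.8867 + 1026 + 1391.94 = 3792.8267.

E[M] = 114.45, variance of M = 3792.8267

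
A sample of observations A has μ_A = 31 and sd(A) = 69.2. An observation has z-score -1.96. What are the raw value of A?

A = μ_A + z·sd(A) = 31 + (-1.96)·69.2 = -104.632.

A = -104.632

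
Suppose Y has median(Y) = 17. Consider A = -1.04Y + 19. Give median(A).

A linear map preserves order up to sign, so median(A) = a·median(Y) + b = (-1.04)·17 + 19 = 1.32.

median(A) = 1.32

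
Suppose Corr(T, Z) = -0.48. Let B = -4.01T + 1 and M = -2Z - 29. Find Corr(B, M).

Corr(B, M) = -0.48

Linear rescalings preserve correlation up to sign; here the slopes -4.01 and -2 have the same sign, so Corr(B, M) = Corr(T, Z) = -0.48.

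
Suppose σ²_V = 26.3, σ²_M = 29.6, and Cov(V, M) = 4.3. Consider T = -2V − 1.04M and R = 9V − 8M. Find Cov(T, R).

Cov(T, R) = -198.576

By bilinearity, Cov(T, R) = ac·σ²_V + bd·σ²_M + (ad+bc)·Cov(V, M), with a=-2, b=-1.04, c=9, d=-8.
ac·σ²_V = (-2)·9·26.3 = -473.4
bd·σ²_M = (-1.04)·(-8)·29.6 = 246.272
(ad+bc)·Cov(V, M) = (6.64)·4.3 = 28.552
Cov(T, R) = -473.4 + 246.272 + 28.552 = -198.576.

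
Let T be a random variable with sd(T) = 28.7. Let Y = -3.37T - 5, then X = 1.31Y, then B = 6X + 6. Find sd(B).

sd(B) = 760.21134

sd(Y) = |-3.37|·28.7 = 96.719.
sd(X) = |1.31|·96.719 = 126.70189.
sd(B) = |6|·126.70189 = 760.21134.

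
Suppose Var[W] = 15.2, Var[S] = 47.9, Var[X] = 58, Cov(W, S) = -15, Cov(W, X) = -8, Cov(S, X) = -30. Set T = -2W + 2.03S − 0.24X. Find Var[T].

Var[T] = a²·Var[W] + b²·Var[S] + c²·Var[X] + 2ab·Cov(W, S) + 2ac·Cov(W, X) + 2bc·Cov(S, X), with a = -2, b = 2.03, c = -0.24.
= 60.8 + 197.39111 + 3.3408 + 121.8 + (-7.68) + 29.232
= 404.88391.

Var[T] = 404.88391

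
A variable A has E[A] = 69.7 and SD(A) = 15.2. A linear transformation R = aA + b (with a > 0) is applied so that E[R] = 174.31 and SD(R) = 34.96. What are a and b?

a = 2.3, b = 14

SD(R) = a·SD(A) (a > 0), so a = 34.96/15.2 = 2.3.
E[R] = a·E[A] + b, so b = 174.31 − 2.3·69.7 = 14.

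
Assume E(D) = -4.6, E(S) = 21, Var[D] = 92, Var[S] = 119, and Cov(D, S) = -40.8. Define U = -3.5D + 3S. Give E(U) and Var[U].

E(U) = (-3.5)·E(D) + 3·E(S) = (-3.5)·(-4.6) + 3·21 = 79.1.
Var[U] = a²·Var[D] + b²·Var[S] + 2ab·Cov(D, S) with a = -3.5, b = 3.
= (-3.5)²·92 + 3²·119 + 2·(-3.5)·3·(-40.8)
= 1127 + 1071 + 856.8 = 3054.8.

E(U) = 79.1, Var[U] = 3054.8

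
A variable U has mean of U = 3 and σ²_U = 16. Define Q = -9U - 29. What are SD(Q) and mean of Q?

Q = -9U - 29 is linear with a = -9, b = -29.
SD(U) = √16 = 4.
SD(Q) = |a|·SD(U) = |-9|·4 = 36.
mean of Q = a·mean of U + b = (-9)·3 + (-29) = -56.

SD(Q) = 36, mean of Q = -56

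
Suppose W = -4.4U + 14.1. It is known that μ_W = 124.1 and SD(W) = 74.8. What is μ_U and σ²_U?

μ_U = -25, σ²_U = 289

From W = -4.4U + 14.1: μ_W = a·μ_U + b, so μ_U = (μ_W − b)/a = (124.1 − 14.1)/(-4.4) = -25.
σ²_W = 74.8² = 5595.04.
σ²_W = a²·σ²_U, so σ²_U = 5595.04/(-4.4)² = 289.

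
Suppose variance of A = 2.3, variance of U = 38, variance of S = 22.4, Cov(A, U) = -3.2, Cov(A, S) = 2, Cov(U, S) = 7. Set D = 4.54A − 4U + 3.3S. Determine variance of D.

variance of D = 890.69468

variance of D = a²·variance of A + b²·variance of U + c²·variance of S + 2ab·Cov(A, U) + 2ac·Cov(A, S) + 2bc·Cov(U, S), with a = 4.54, b = -4, c = 3.3.
= 47.40668 + 608 + 243.936 + 116.224 + 59.928 + (-184.8)
= 890.69468.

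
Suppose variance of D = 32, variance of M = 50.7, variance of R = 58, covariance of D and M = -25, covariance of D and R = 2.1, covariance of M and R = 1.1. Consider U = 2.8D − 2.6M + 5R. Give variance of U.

variance of U = 2437.812

variance of U = a²·variance of D + b²·variance of M + c²·variance of R + 2ab·covariance of D and M + 2ac·covariance of D and R + 2bc·covariance of M and R, with a = 2.8, b = -2.6, c = 5.
= 250.88 + 342.732 + 1450 + 364 + 58.8 + (-28.6)
= 2437.812.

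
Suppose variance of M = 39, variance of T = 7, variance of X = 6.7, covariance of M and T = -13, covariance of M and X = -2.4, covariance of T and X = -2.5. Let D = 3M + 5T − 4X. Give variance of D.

variance of D = a²·variance of M + b²·variance of T + c²·variance of X + 2ab·covariance of M and T + 2ac·covariance of M and X + 2bc·covariance of T and X, with a = 3, b = 5, c = -4.
= 351 + 175 + 107.2 + (-390) + 57.6 + 100
= 400.8.

variance of D = 400.8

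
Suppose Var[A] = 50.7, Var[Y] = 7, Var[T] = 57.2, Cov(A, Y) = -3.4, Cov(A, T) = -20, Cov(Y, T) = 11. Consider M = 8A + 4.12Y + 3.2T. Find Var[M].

Var[M] = a²·Var[A] + b²·Var[Y] + c²·Var[T] + 2ab·Cov(A, Y) + 2ac·Cov(A, T) + 2bc·Cov(Y, T), with a = 8, b = 4.12, c = 3.2.
= 3244.8 + 118.8208 + 585.728 + (-224.128) + (-1024) + 290.048
= 2991.2688.

Var[M] = 2991.2688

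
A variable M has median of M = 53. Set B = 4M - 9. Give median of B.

median of B = 203

A linear map preserves order up to sign, so median of B = a·median of M + b = 4·53 + (-9) = 203.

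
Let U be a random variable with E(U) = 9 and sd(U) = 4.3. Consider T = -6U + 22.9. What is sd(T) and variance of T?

sd(T) = 25.8, variance of T = 665.64

T = -6U + 22.9 is linear with a = -6, b = 22.9.
sd(T) = |a|·sd(U) = |-6|·4.3 = 25.8.
variance of U = 4.3² = 18.49.
variance of T = a²·variance of U = (-6)²·18.49 = 665.64 (the additive constant 22.9 does not affect variance).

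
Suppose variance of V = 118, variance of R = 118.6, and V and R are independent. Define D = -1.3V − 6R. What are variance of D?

variance of D = a²·variance of V + b²·variance of R + 2ab·Cov[V, R] with a = -1.3, b = -6.
Independence gives Cov[V, R] = 0.
= (-1.3)²·118 + (-6)²·118.6 + 2·(-1.3)·(-6)·0
= 199.42 + 4269.6 + 0 = 4469.02.

variance of D = 4469.02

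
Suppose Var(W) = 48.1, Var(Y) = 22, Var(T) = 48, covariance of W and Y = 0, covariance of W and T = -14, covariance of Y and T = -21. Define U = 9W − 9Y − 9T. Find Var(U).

Var(U) = 8432.1

Var(U) = a²·Var(W) + b²·Var(Y) + c²·Var(T) + 2ab·covariance of W and Y + 2ac·covariance of W and T + 2bc·covariance of Y and T, with a = 9, b = -9, c = -9.
= 3896.1 + 1782 + 3888 + 0 + 2268 + (-3402)
= 8432.1.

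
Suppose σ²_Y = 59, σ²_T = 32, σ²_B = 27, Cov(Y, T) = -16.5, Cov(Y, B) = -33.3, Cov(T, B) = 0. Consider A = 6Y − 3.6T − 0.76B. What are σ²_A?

σ²_A = 3570.8112

σ²_A = a²·σ²_Y + b²·σ²_T + c²·σ²_B + 2ab·Cov(Y, T) + 2ac·Cov(Y, B) + 2bc·Cov(T, B), with a = 6, b = -3.6, c = -0.76.
= 2124 + 414.72 + 15.5952 + 712.8 + 303.696 + 0
= 3570.8112.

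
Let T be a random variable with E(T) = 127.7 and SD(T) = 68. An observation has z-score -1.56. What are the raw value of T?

T = E(T) + z·SD(T) = 127.7 + (-1.56)·68 = 21.62.

T = 21.62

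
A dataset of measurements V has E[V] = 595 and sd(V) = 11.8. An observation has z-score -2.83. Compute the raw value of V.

V = 561.606

V = E[V] + z·sd(V) = 595 + (-2.83)·11.8 = 561.606.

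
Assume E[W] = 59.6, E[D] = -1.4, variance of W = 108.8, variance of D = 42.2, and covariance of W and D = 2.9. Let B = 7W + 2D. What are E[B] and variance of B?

E[B] = 414.4, variance of B = 5581.2

E[B] = 7·E[W] + 2·E[D] = 7·59.6 + 2·(-1.4) = 414.4.
variance of B = a²·variance of W + b²·variance of D + 2ab·covariance of W and D with a = 7, b = 2.
= 7²·108.8 + 2²·42.2 + 2·7·2·2.9
= 5331.2 + 168.8 + 81.2 = 5581.2.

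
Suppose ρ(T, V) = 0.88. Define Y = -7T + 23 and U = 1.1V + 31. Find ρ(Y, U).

ρ(Y, U) = -0.88

Linear rescalings preserve |correlation|; the slopes -7 and 1.1 have opposite signs, so the correlation flips sign: ρ(Y, U) = −ρ(T, V) = -0.88.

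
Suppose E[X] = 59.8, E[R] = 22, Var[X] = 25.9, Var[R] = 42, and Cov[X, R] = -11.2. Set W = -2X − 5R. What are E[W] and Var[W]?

E[W] = (-2)·E[X] + (-5)·E[R] = (-2)·59.8 + (-5)·22 = -229.6.
Var[W] = a²·Var[X] + b²·Var[R] + 2ab·Cov[X, R] with a = -2, b = -5.
= (-2)²·25.9 + (-5)²·42 + 2·(-2)·(-5)·(-11.2)
= 103.6 + 1050 + (-224) = 929.6.

E[W] = -229.6, Var[W] = 929.6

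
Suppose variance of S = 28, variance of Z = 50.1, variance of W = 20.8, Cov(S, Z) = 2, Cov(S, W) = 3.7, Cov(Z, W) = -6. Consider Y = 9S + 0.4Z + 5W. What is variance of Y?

variance of Y = a²·variance of S + b²·variance of Z + c²·variance of W + 2ab·Cov(S, Z) + 2ac·Cov(S, W) + 2bc·Cov(Z, W), with a = 9, b = 0.4, c = 5.
= 2268 + 8.016 + 520 + 14.4 + 333 + (-24)
= 3119.416.

variance of Y = 3119.416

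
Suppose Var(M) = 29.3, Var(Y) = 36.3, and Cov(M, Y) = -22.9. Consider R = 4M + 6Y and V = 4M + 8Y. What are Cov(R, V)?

Cov(R, V) = 928.8

By bilinearity, Cov(R, V) = ac·Var(M) + bd·Var(Y) + (ad+bc)·Cov(M, Y), with a=4, b=6, c=4, d=8.
ac·Var(M) = 4·4·29.3 = 468.8
bd·Var(Y) = 6·8·36.3 = 1742.4
(ad+bc)·Cov(M, Y) = (56)·(-22.9) = -1282.4
Cov(R, V) = 468.8 + 1742.4 + (-1282.4) = 928.8.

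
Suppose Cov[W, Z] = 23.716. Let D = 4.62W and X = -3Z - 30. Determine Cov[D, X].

Cov[D, X] = a·c·Cov[W, Z] = 4.62·(-3)·23.716 = -328.70376. Additive constants drop out.

Cov[D, X] = -328.70376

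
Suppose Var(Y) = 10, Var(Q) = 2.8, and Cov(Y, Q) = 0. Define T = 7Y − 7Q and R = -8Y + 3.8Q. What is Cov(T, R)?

Cov(T, R) = -634.48

By bilinearity, Cov(T, R) = ac·Var(Y) + bd·Var(Q) + (ad+bc)·Cov(Y, Q), with a=7, b=-7, c=-8, d=3.8.
ac·Var(Y) = 7·(-8)·10 = -560
bd·Var(Q) = (-7)·3.8·2.8 = -74.48
(ad+bc)·Cov(Y, Q) = (82.6)·0 = 0
Cov(T, R) = -560 + (-74.48) + 0 = -634.48.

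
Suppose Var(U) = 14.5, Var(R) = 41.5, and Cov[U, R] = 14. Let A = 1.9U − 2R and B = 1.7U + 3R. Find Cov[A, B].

By bilinearity, Cov[A, B] = ac·Var(U) + bd·Var(R) + (ad+bc)·Cov[U, R], with a=1.9, b=-2, c=1.7, d=3.
ac·Var(U) = 1.9·1.7·14.5 = 46.835
bd·Var(R) = (-2)·3·41.5 = -249
(ad+bc)·Cov[U, R] = (2.3)·14 = 32.2
Cov[A, B] = 46.835 + (-249) + 32.2 = -169.965.

Cov[A, B] = -169.965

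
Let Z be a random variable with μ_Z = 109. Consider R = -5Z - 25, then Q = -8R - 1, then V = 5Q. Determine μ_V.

μ_R = (-5)·109 + (-25) = -570.
μ_Q = (-8)·(-570) + (-1) = 4559.
μ_V = 5·4559 = 22795.

μ_V = 22795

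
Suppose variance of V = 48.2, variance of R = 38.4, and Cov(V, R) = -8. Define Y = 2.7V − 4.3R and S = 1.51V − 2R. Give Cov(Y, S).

By bilinearity, Cov(Y, S) = ac·variance of V + bd·variance of R + (ad+bc)·Cov(V, R), with a=2.7, b=-4.3, c=1.51, d=-2.
ac·variance of V = 2.7·1.51·48.2 = 196.5114
bd·variance of R = (-4.3)·(-2)·38.4 = 330.24
(ad+bc)·Cov(V, R) = (-11.893)·(-8) = 95.144
Cov(Y, S) = 196.5114 + 330.24 + 95.144 = 621.8954.

Cov(Y, S) = 621.8954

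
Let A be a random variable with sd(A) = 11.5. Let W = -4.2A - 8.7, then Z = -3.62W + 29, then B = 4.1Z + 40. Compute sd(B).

sd(W) = |-4.2|·11.5 = 48.3.
sd(Z) = |-3.62|·48.3 = 174.846.
sd(B) = |4.1|·174.846 = 716.8686.

sd(B) = 716.8686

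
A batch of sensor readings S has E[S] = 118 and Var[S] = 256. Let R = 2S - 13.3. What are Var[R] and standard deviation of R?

Var[R] = 1024, standard deviation of R = 32

R = 2S - 13.3 is linear with a = 2, b = -13.3.
Var[R] = a²·Var[S] = 2²·256 = 1024 (the additive constant -13.3 does not affect variance).
standard deviation of S = √256 = 16.
standard deviation of R = |a|·standard deviation of S = |2|·16 = 32.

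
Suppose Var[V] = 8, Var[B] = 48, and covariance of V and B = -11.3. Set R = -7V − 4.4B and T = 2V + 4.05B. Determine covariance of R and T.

covariance of R and T = -547.565

By bilinearity, covariance of R and T = ac·Var[V] + bd·Var[B] + (ad+bc)·covariance of V and B, with a=-7, b=-4.4, c=2, d=4.05.
ac·Var[V] = (-7)·2·8 = -112
bd·Var[B] = (-4.4)·4.05·48 = -855.36
(ad+bc)·covariance of V and B = (-37.15)·(-11.3) = 419.795
covariance of R and T = -112 + (-855.36) + 419.795 = -547.565.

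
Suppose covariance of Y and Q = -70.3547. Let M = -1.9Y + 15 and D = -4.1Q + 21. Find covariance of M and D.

covariance of M and D = -548.063113

covariance of M and D = a·c·covariance of Y and Q = (-1.9)·(-4.1)·(-70.3547) = -548.063113. Additive constants drop out.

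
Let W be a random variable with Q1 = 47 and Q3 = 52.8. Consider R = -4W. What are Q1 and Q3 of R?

Q1(R) = -211.2, Q3(R) = -188

a = -4 < 0 reverses order: Q1(R) comes from Q3(W), Q3(R) from Q1(W).
Q1(R) = (-4)·52.8 = -211.2; Q3(R) = (-4)·47 = -188.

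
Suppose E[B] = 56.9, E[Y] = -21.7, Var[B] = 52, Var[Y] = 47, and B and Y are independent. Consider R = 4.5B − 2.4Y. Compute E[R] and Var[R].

E[R] = 4.5·E[B] + (-2.4)·E[Y] = 4.5·56.9 + (-2.4)·(-21.7) = 308.13.
Var[R] = a²·Var[B] + b²·Var[Y] + 2ab·covariance of B and Y with a = 4.5, b = -2.4.
Independence gives covariance of B and Y = 0.
= 4.5²·52 + (-2.4)²·47 + 2·4.5·(-2.4)·0
= 1053 + 270.72 + 0 = 1323.72.

E[R] = 308.13, Var[R] = 1323.72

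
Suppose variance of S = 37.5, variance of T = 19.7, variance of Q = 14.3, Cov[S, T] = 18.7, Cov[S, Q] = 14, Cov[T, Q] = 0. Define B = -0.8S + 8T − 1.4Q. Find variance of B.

variance of B = a²·variance of S + b²·variance of T + c²·variance of Q + 2ab·Cov[S, T] + 2ac·Cov[S, Q] + 2bc·Cov[T, Q], with a = -0.8, b = 8, c = -1.4.
= 24 + 1260.8 + 28.028 + (-239.36) + 31.36 + 0
= 1104.828.

variance of B = 1104.828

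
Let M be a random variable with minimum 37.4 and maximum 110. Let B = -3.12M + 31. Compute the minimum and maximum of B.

min(B) = -312.2, max(B) = -85.688

a = -3.12 < 0, so order reverses: min(B) = a·max(M)+b = (-3.12)·110 + 31 = -312.2; max(B) = a·min(M)+b = (-3.12)·37.4 + 31 = -85.688.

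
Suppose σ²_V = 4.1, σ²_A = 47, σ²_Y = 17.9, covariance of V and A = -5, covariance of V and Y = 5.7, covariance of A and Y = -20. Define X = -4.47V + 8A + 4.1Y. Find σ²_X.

σ²_X = 2227.49289

σ²_X = a²·σ²_V + b²·σ²_A + c²·σ²_Y + 2ab·covariance of V and A + 2ac·covariance of V and Y + 2bc·covariance of A and Y, with a = -4.47, b = 8, c = 4.1.
= 81.92169 + 3008 + 300.899 + 357.6 + (-208.9278) + (-1312)
= 2227.49289.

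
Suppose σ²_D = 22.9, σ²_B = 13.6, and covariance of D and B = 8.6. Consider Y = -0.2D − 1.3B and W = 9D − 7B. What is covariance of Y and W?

covariance of Y and W = -6.04

By bilinearity, covariance of Y and W = ac·σ²_D + bd·σ²_B + (ad+bc)·covariance of D and B, with a=-0.2, b=-1.3, c=9, d=-7.
ac·σ²_D = (-0.2)·9·22.9 = -41.22
bd·σ²_B = (-1.3)·(-7)·13.6 = 123.76
(ad+bc)·covariance of D and B = (-10.3)·8.6 = -88.58
covariance of Y and W = -41.22 + 123.76 + (-88.58) = -6.04.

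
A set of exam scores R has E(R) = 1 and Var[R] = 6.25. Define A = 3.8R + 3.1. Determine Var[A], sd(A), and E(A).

Var[A] = 90.25, sd(A) = 9.5, E(A) = 6.9

A = 3.8R + 3.1 is linear with a = 3.8, b = 3.1.
Var[A] = a²·Var[R] = 3.8²·6.25 = 90.25 (the additive constant 3.1 does not affect variance).
sd(R) = √6.25 = 2.5.
sd(A) = |a|·sd(R) = |3.8|·2.5 = 9.5.
E(A) = a·E(R) + b = 3.8·1 + 3.1 = 6.9.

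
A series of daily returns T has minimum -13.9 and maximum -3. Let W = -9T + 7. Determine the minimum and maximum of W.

min(W) = 34, max(W) = 132.1

a = -9 < 0, so order reverses: min(W) = a·max(T)+b = (-9)·(-3) + 7 = 34; max(W) = a·min(T)+b = (-9)·(-13.9) + 7 = 132.1.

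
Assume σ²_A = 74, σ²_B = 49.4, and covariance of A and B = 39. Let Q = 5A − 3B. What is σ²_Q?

σ²_Q = 1124.6

σ²_Q = a²·σ²_A + b²·σ²_B + 2ab·covariance of A and B with a = 5, b = -3.
= 5²·74 + (-3)²·49.4 + 2·5·(-3)·39
= 1850 + 444.6 + (-1170) = 1124.6.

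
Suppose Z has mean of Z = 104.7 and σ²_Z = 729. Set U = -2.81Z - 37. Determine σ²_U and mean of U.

σ²_U = 5756.2569, mean of U = -331.207

U = -2.81Z - 37 is linear with a = -2.81, b = -37.
σ²_U = a²·σ²_Z = (-2.81)²·729 = 5756.2569 (the additive constant -37 does not affect variance).
mean of U = a·mean of Z + b = (-2.81)·104.7 + (-37) = -331.207.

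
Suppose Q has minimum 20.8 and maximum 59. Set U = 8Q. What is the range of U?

Range of Q = 59 − 20.8 = 38.2.
Range(U) = |a|·Range(Q) = |8|·38.2 = 305.6.

Range(U) = 305.6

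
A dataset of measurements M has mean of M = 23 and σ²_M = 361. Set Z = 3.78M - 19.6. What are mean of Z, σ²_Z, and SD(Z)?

mean of Z = 67.34, σ²_Z = 5158.1124, SD(Z) = 71.82

Z = 3.78M - 19.6 is linear with a = 3.78, b = -19.6.
mean of Z = a·mean of M + b = 3.78·23 + (-19.6) = 67.34.
σ²_Z = a²·σ²_M = 3.78²·361 = 5158.1124 (the additive constant -19.6 does not affect variance).
SD(M) = √361 = 19.
SD(Z) = |a|·SD(M) = |3.78|·19 = 71.82.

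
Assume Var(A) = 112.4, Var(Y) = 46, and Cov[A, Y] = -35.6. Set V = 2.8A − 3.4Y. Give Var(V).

Var(V) = a²·Var(A) + b²·Var(Y) + 2ab·Cov[A, Y] with a = 2.8, b = -3.4.
= 2.8²·112.4 + (-3.4)²·46 + 2·2.8·(-3.4)·(-35.6)
= 881.216 + 531.76 + 677.824 = 2090.8.

Var(V) = 2090.8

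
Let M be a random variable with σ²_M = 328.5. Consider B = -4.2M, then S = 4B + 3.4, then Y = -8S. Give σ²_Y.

σ²_Y = 5933813.76

σ²_B = (-4.2)²·328.5 = 5794.74.
σ²_S = 4²·5794.74 = 92715.84.
σ²_Y = (-8)²·92715.84 = 5933813.76.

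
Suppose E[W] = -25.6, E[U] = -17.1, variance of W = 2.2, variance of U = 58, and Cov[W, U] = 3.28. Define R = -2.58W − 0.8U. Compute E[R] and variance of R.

E[R] = 79.728, variance of R = 65.30392

E[R] = (-2.58)·E[W] + (-0.8)·E[U] = (-2.58)·(-25.6) + (-0.8)·(-17.1) = 79.728.
variance of R = a²·variance of W + b²·variance of U + 2ab·Cov[W, U] with a = -2.58, b = -0.8.
= (-2.58)²·2.2 + (-0.8)²·58 + 2·(-2.58)·(-0.8)·3.28
= 14.64408 + 37.12 + 13.53984 = 65.30392.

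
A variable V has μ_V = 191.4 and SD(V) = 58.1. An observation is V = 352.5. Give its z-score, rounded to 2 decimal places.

z = (V − μ_V) / SD(V) = (352.5 − 191.4) / 58.1 ≈ 2.77.

z = 2.77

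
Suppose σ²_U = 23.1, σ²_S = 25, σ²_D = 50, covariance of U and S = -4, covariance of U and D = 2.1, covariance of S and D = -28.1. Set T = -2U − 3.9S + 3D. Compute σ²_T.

σ²_T = 1492.59

σ²_T = a²·σ²_U + b²·σ²_S + c²·σ²_D + 2ab·covariance of U and S + 2ac·covariance of U and D + 2bc·covariance of S and D, with a = -2, b = -3.9, c = 3.
= 92.4 + 380.25 + 450 + (-62.4) + (-25.2) + 657.54
= 1492.59.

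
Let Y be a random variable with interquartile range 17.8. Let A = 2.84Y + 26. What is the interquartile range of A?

IQR(A) = 50.552

Under A = aY + b, IQR(A) = |a|·IQR(Y) = |2.84|·17.8 = 50.552 (shifts cancel; spread scales by |a|).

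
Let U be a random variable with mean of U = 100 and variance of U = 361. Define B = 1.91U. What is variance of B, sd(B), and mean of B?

variance of B = 1316.9641, sd(B) = 36.29, mean of B = 191

B = 1.91U is linear with a = 1.91, b = 0.
variance of B = a²·variance of U = 1.91²·361 = 1316.9641.
sd(U) = √361 = 19.
sd(B) = |a|·sd(U) = |1.91|·19 = 36.29.
mean of B = a·mean of U + b = 1.91·100 = 191.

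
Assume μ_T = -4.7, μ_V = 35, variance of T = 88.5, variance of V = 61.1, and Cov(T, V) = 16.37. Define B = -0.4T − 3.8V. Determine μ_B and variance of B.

μ_B = -131.12, variance of B = 946.2088

μ_B = (-0.4)·μ_T + (-3.8)·μ_V = (-0.4)·(-4.7) + (-3.8)·35 = -131.12.
variance of B = a²·variance of T + b²·variance of V + 2ab·Cov(T, V) with a = -0.4, b = -3.8.
= (-0.4)²·88.5 + (-3.8)²·61.1 + 2·(-0.4)·(-3.8)·16.37
= 14.16 + 882.284 + 49.7648 = 946.2088.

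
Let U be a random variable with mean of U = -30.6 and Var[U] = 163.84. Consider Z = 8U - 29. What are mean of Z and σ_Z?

Z = 8U - 29 is linear with a = 8, b = -29.
mean of Z = a·mean of U + b = 8·(-30.6) + (-29) = -273.8.
σ_U = √163.84 = 12.8.
σ_Z = |a|·σ_U = |8|·12.8 = 102.4.

mean of Z = -273.8, σ_Z = 102.4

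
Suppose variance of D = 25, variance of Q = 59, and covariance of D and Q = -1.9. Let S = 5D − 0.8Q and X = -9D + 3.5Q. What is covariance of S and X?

By bilinearity, covariance of S and X = ac·variance of D + bd·variance of Q + (ad+bc)·covariance of D and Q, with a=5, b=-0.8, c=-9, d=3.5.
ac·variance of D = 5·(-9)·25 = -1125
bd·variance of Q = (-0.8)·3.5·59 = -165.2
(ad+bc)·covariance of D and Q = (24.7)·(-1.9) = -46.93
covariance of S and X = -1125 + (-165.2) + (-46.93) = -1337.13.

covariance of S and X = -1337.13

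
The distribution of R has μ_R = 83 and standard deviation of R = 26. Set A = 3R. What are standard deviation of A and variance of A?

standard deviation of A = 78, variance of A = 6084

A = 3R is linear with a = 3, b = 0.
standard deviation of A = |a|·standard deviation of R = |3|·26 = 78.
variance of R = 26² = 676.
variance of A = a²·variance of R = 3²·676 = 6084.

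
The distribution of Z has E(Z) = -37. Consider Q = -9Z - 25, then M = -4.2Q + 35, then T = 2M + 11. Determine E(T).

E(Q) = (-9)·(-37) + (-25) = 308.
E(M) = (-4.2)·308 + 35 = -1258.6.
E(T) = 2·(-1258.6) + 11 = -2506.2.

E(T) = -2506.2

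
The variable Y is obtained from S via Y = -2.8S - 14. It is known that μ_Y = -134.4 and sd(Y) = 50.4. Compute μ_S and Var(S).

μ_S = 43, Var(S) = 324

From Y = -2.8S - 14: μ_Y = a·μ_S + b, so μ_S = (μ_Y − b)/a = (-134.4 − (-14))/(-2.8) = 43.
Var(Y) = 50.4² = 2540.16.
Var(Y) = a²·Var(S), so Var(S) = 2540.16/(-2.8)² = 324.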